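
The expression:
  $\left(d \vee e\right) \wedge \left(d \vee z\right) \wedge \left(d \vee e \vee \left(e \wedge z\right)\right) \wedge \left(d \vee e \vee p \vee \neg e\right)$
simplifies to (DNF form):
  $d \vee \left(e \wedge z\right)$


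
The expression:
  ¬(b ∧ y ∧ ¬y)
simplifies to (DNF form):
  True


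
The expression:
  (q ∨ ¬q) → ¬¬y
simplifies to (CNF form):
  y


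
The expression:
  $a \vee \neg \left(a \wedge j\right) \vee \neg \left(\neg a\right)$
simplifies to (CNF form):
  $\text{True}$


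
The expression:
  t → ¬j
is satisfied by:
  {t: False, j: False}
  {j: True, t: False}
  {t: True, j: False}


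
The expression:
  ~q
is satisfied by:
  {q: False}


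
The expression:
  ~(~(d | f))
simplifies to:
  d | f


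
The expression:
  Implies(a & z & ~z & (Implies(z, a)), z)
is always true.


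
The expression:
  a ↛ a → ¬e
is always true.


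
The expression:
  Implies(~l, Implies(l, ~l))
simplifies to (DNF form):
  True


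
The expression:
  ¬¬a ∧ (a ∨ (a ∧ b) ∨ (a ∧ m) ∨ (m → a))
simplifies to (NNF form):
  a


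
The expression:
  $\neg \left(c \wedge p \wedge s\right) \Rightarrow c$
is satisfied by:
  {c: True}


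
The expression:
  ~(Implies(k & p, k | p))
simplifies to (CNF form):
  False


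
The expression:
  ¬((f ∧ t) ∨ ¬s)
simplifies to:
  s ∧ (¬f ∨ ¬t)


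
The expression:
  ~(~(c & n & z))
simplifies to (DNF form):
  c & n & z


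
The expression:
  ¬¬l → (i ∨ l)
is always true.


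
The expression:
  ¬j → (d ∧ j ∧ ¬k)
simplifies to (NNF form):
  j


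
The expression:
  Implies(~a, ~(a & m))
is always true.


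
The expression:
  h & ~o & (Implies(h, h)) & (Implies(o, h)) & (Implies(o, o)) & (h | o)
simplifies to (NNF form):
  h & ~o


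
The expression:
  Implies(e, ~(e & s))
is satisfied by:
  {s: False, e: False}
  {e: True, s: False}
  {s: True, e: False}


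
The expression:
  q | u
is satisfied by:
  {q: True, u: True}
  {q: True, u: False}
  {u: True, q: False}


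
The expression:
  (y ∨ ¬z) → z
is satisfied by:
  {z: True}


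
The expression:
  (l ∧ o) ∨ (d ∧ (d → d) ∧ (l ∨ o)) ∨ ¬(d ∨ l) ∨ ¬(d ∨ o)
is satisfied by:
  {o: True, l: True, d: False}
  {o: True, l: False, d: False}
  {l: True, o: False, d: False}
  {o: False, l: False, d: False}
  {d: True, o: True, l: True}
  {d: True, o: True, l: False}
  {d: True, l: True, o: False}


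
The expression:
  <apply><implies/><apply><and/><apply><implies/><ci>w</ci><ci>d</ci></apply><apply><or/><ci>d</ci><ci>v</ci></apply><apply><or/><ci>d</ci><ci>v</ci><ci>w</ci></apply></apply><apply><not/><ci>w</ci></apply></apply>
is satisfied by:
  {w: False, d: False}
  {d: True, w: False}
  {w: True, d: False}


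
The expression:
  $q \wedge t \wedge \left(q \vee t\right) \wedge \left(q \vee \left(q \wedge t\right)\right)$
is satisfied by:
  {t: True, q: True}


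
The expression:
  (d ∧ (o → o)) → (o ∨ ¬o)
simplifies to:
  True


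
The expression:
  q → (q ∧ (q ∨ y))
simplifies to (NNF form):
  True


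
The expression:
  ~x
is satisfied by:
  {x: False}


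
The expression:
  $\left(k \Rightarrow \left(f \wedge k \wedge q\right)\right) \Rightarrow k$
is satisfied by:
  {k: True}


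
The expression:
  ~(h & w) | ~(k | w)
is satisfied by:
  {w: False, h: False}
  {h: True, w: False}
  {w: True, h: False}


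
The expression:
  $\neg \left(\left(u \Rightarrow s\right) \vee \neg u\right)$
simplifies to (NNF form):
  $u \wedge \neg s$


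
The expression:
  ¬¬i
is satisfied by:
  {i: True}


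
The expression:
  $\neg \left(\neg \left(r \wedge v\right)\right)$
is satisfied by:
  {r: True, v: True}


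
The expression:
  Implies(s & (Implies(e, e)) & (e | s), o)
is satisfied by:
  {o: True, s: False}
  {s: False, o: False}
  {s: True, o: True}


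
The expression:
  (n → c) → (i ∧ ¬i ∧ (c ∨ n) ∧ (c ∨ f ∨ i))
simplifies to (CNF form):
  n ∧ ¬c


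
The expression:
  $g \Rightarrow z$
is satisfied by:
  {z: True, g: False}
  {g: False, z: False}
  {g: True, z: True}


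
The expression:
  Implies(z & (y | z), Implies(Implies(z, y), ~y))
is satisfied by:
  {z: False, y: False}
  {y: True, z: False}
  {z: True, y: False}


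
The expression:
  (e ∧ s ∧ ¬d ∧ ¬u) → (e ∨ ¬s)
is always true.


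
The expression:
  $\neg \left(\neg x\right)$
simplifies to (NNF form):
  $x$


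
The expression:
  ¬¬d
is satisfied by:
  {d: True}


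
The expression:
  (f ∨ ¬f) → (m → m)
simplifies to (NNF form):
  True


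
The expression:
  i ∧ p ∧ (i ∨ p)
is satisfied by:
  {i: True, p: True}


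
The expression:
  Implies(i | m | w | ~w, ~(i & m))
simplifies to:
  ~i | ~m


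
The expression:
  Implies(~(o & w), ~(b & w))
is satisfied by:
  {o: True, w: False, b: False}
  {w: False, b: False, o: False}
  {b: True, o: True, w: False}
  {b: True, w: False, o: False}
  {o: True, w: True, b: False}
  {w: True, o: False, b: False}
  {b: True, w: True, o: True}


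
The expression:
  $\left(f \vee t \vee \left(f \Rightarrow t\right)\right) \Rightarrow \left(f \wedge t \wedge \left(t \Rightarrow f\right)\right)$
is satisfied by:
  {t: True, f: True}


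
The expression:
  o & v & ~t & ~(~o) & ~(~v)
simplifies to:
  o & v & ~t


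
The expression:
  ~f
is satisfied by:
  {f: False}


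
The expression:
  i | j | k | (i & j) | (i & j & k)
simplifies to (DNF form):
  i | j | k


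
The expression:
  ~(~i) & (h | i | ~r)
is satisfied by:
  {i: True}


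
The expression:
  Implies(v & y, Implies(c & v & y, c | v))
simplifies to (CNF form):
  True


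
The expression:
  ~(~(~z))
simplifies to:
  ~z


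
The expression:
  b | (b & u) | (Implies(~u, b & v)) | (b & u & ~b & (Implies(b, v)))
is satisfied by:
  {b: True, u: True}
  {b: True, u: False}
  {u: True, b: False}


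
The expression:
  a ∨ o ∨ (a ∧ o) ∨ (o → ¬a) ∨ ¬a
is always true.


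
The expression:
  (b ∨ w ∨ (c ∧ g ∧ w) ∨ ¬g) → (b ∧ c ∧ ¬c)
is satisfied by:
  {g: True, w: False, b: False}


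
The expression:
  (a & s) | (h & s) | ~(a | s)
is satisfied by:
  {h: True, a: False, s: False}
  {h: False, a: False, s: False}
  {s: True, h: True, a: False}
  {a: True, s: True, h: True}
  {a: True, s: True, h: False}


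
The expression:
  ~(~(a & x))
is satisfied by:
  {a: True, x: True}


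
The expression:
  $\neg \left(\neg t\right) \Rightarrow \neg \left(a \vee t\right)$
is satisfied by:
  {t: False}


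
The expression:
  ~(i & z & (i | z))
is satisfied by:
  {z: False, i: False}
  {i: True, z: False}
  {z: True, i: False}


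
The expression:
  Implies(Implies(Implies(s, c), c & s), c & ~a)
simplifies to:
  ~s | (c & ~a)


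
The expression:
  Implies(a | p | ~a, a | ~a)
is always true.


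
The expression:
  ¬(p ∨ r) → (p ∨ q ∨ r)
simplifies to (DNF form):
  p ∨ q ∨ r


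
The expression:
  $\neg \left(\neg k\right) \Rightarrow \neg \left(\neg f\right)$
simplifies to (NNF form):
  $f \vee \neg k$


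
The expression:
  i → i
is always true.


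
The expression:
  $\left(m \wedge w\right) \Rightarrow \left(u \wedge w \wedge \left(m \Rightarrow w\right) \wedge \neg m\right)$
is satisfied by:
  {w: False, m: False}
  {m: True, w: False}
  {w: True, m: False}


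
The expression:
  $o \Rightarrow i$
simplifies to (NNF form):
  $i \vee \neg o$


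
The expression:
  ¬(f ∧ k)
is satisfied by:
  {k: False, f: False}
  {f: True, k: False}
  {k: True, f: False}


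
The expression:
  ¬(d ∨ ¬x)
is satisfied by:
  {x: True, d: False}


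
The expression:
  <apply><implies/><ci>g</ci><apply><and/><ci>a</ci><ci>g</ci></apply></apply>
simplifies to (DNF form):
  <apply><or/><ci>a</ci><apply><not/><ci>g</ci></apply></apply>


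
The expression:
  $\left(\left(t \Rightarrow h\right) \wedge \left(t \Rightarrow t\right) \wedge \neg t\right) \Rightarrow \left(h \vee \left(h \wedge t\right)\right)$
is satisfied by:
  {t: True, h: True}
  {t: True, h: False}
  {h: True, t: False}


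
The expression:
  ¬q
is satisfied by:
  {q: False}


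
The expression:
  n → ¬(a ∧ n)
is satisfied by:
  {n: False, a: False}
  {a: True, n: False}
  {n: True, a: False}


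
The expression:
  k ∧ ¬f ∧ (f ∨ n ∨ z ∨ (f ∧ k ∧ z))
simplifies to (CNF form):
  k ∧ ¬f ∧ (n ∨ z)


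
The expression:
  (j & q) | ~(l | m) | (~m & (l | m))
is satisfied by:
  {j: True, q: True, m: False}
  {j: True, q: False, m: False}
  {q: True, j: False, m: False}
  {j: False, q: False, m: False}
  {m: True, j: True, q: True}


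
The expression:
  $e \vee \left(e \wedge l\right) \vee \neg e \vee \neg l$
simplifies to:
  $\text{True}$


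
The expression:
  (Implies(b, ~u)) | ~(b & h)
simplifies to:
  ~b | ~h | ~u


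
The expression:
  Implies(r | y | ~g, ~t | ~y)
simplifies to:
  ~t | ~y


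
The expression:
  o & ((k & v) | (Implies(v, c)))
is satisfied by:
  {k: True, c: True, o: True, v: False}
  {k: True, o: True, v: False, c: False}
  {c: True, o: True, v: False, k: False}
  {o: True, c: False, v: False, k: False}
  {k: True, v: True, o: True, c: True}
  {k: True, v: True, o: True, c: False}
  {v: True, o: True, c: True, k: False}


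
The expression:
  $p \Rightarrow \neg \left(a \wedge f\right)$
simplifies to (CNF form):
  $\neg a \vee \neg f \vee \neg p$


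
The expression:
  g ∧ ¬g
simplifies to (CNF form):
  False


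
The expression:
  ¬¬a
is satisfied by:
  {a: True}


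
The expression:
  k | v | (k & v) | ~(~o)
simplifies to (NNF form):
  k | o | v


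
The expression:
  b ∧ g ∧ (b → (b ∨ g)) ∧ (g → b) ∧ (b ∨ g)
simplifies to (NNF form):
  b ∧ g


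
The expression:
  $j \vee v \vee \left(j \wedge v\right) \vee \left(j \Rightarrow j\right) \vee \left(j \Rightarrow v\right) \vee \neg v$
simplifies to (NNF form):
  $\text{True}$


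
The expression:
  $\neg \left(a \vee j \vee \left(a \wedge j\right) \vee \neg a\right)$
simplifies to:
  $\text{False}$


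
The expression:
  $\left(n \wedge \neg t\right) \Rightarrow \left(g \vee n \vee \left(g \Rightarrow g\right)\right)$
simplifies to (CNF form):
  $\text{True}$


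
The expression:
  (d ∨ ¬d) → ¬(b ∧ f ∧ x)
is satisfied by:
  {x: False, b: False, f: False}
  {f: True, x: False, b: False}
  {b: True, x: False, f: False}
  {f: True, b: True, x: False}
  {x: True, f: False, b: False}
  {f: True, x: True, b: False}
  {b: True, x: True, f: False}


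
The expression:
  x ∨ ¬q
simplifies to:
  x ∨ ¬q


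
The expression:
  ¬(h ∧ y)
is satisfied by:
  {h: False, y: False}
  {y: True, h: False}
  {h: True, y: False}


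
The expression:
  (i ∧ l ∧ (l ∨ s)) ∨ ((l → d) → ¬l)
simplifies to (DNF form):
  i ∨ ¬d ∨ ¬l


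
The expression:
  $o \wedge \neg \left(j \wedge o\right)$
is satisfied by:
  {o: True, j: False}


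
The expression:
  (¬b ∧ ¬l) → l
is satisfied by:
  {b: True, l: True}
  {b: True, l: False}
  {l: True, b: False}


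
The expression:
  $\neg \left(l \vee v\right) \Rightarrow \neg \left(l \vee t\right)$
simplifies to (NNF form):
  $l \vee v \vee \neg t$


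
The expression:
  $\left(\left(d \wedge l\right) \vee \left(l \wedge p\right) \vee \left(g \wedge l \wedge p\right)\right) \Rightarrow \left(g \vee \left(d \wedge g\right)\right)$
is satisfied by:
  {g: True, p: False, l: False, d: False}
  {d: True, g: True, p: False, l: False}
  {g: True, p: True, l: False, d: False}
  {d: True, g: True, p: True, l: False}
  {d: False, p: False, l: False, g: False}
  {d: True, p: False, l: False, g: False}
  {p: True, d: False, l: False, g: False}
  {d: True, p: True, l: False, g: False}
  {l: True, g: True, d: False, p: False}
  {d: True, l: True, g: True, p: False}
  {l: True, g: True, p: True, d: False}
  {d: True, l: True, g: True, p: True}
  {l: True, g: False, p: False, d: False}


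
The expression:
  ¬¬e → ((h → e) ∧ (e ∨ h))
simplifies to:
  True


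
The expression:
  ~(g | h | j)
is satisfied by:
  {g: False, h: False, j: False}


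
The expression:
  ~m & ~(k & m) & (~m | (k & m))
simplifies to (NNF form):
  ~m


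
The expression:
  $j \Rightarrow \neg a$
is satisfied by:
  {a: False, j: False}
  {j: True, a: False}
  {a: True, j: False}


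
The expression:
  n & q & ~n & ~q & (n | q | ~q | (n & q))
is never true.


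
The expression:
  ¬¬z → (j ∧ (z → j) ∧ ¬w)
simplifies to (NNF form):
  (j ∧ ¬w) ∨ ¬z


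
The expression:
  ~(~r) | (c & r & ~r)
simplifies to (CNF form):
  r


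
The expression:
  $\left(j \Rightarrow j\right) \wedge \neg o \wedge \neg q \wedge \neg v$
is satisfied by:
  {q: False, v: False, o: False}


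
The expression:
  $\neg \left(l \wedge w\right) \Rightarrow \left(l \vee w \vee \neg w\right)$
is always true.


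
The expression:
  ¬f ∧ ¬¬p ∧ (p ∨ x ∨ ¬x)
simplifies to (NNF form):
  p ∧ ¬f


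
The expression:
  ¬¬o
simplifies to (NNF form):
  o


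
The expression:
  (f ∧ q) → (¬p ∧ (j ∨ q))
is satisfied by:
  {p: False, q: False, f: False}
  {f: True, p: False, q: False}
  {q: True, p: False, f: False}
  {f: True, q: True, p: False}
  {p: True, f: False, q: False}
  {f: True, p: True, q: False}
  {q: True, p: True, f: False}


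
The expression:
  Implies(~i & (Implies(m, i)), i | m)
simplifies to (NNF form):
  i | m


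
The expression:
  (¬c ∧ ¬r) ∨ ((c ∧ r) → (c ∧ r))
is always true.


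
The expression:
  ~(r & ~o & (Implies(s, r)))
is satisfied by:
  {o: True, r: False}
  {r: False, o: False}
  {r: True, o: True}


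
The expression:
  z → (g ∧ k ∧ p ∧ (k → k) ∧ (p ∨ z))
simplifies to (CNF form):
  (g ∨ ¬z) ∧ (k ∨ ¬z) ∧ (p ∨ ¬z)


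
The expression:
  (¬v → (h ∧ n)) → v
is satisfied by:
  {v: True, h: False, n: False}
  {h: False, n: False, v: False}
  {n: True, v: True, h: False}
  {n: True, h: False, v: False}
  {v: True, h: True, n: False}
  {h: True, v: False, n: False}
  {n: True, h: True, v: True}


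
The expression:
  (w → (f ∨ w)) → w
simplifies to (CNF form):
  w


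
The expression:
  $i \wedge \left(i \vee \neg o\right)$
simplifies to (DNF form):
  $i$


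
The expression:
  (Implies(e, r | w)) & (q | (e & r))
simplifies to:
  (e & r) | (q & w) | (q & ~e)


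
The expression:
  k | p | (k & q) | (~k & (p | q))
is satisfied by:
  {k: True, q: True, p: True}
  {k: True, q: True, p: False}
  {k: True, p: True, q: False}
  {k: True, p: False, q: False}
  {q: True, p: True, k: False}
  {q: True, p: False, k: False}
  {p: True, q: False, k: False}


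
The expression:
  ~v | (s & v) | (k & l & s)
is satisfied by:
  {s: True, v: False}
  {v: False, s: False}
  {v: True, s: True}


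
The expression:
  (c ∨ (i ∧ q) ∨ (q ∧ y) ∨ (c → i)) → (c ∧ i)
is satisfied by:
  {c: True, i: True}


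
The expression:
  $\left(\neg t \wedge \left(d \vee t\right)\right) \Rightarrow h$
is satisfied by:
  {t: True, h: True, d: False}
  {t: True, h: False, d: False}
  {h: True, t: False, d: False}
  {t: False, h: False, d: False}
  {d: True, t: True, h: True}
  {d: True, t: True, h: False}
  {d: True, h: True, t: False}


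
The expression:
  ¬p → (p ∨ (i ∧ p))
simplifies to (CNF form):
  p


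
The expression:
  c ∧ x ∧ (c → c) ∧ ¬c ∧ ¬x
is never true.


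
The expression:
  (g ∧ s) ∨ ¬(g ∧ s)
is always true.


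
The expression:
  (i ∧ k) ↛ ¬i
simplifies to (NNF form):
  i ∧ k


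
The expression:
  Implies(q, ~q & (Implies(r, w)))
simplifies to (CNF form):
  ~q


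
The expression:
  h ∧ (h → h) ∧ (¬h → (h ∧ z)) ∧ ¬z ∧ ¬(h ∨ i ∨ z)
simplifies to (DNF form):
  False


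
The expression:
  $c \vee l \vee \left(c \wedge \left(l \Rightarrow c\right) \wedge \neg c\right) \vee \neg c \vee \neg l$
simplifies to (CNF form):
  $\text{True}$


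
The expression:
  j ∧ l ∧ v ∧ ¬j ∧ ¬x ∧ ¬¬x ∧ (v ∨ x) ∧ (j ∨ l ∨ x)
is never true.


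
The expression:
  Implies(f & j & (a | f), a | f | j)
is always true.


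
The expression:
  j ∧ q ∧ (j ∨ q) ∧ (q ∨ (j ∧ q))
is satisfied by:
  {j: True, q: True}


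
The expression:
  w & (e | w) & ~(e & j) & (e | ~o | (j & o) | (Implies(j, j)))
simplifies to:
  w & (~e | ~j)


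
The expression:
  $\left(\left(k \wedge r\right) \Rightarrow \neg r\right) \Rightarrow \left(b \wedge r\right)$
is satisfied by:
  {r: True, b: True, k: True}
  {r: True, b: True, k: False}
  {r: True, k: True, b: False}


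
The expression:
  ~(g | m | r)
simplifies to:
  ~g & ~m & ~r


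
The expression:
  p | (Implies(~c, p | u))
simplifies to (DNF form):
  c | p | u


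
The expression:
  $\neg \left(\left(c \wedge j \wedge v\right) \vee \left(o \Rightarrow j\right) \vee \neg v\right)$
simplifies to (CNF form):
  $o \wedge v \wedge \neg j$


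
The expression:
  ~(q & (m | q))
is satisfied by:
  {q: False}


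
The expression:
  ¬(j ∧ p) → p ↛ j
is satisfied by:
  {p: True}


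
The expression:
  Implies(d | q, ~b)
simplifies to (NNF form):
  ~b | (~d & ~q)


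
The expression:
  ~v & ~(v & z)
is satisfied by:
  {v: False}


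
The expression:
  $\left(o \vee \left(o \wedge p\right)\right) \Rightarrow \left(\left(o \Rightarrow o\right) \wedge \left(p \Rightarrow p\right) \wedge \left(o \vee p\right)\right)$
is always true.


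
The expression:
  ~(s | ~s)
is never true.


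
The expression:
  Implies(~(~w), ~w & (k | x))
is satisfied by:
  {w: False}


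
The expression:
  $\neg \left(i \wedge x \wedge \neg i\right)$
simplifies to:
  $\text{True}$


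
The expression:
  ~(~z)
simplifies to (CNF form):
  z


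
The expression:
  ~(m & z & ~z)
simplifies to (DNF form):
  True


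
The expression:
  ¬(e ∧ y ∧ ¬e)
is always true.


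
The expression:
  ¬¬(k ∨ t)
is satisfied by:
  {k: True, t: True}
  {k: True, t: False}
  {t: True, k: False}


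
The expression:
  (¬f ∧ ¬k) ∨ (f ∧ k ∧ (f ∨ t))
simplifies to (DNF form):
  (f ∧ k) ∨ (¬f ∧ ¬k)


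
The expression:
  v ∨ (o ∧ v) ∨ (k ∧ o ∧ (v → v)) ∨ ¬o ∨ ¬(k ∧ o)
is always true.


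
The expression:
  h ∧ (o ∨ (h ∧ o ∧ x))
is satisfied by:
  {h: True, o: True}


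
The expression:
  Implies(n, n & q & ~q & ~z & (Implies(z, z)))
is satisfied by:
  {n: False}


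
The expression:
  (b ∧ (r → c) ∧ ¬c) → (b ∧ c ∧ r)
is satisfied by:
  {r: True, c: True, b: False}
  {r: True, c: False, b: False}
  {c: True, r: False, b: False}
  {r: False, c: False, b: False}
  {r: True, b: True, c: True}
  {r: True, b: True, c: False}
  {b: True, c: True, r: False}


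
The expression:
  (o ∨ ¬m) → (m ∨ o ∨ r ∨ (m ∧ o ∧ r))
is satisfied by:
  {r: True, o: True, m: True}
  {r: True, o: True, m: False}
  {r: True, m: True, o: False}
  {r: True, m: False, o: False}
  {o: True, m: True, r: False}
  {o: True, m: False, r: False}
  {m: True, o: False, r: False}


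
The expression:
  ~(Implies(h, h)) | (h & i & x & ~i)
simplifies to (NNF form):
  False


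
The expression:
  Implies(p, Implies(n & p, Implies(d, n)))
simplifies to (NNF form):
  True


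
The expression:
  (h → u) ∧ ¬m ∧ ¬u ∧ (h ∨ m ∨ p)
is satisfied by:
  {p: True, u: False, h: False, m: False}


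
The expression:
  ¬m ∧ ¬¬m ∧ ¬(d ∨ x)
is never true.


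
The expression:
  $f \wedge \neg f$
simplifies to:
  $\text{False}$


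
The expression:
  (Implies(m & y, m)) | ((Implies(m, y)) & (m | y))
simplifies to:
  True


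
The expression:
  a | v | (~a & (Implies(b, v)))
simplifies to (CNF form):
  a | v | ~b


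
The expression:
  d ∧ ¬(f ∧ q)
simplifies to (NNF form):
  d ∧ (¬f ∨ ¬q)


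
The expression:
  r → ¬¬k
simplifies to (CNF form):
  k ∨ ¬r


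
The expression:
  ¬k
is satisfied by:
  {k: False}


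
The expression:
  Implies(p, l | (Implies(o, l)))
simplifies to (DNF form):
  l | ~o | ~p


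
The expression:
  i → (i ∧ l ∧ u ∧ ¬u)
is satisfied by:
  {i: False}


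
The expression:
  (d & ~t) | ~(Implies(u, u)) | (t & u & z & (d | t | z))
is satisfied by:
  {d: True, u: True, z: True, t: False}
  {d: True, u: True, z: False, t: False}
  {d: True, z: True, u: False, t: False}
  {d: True, z: False, u: False, t: False}
  {d: True, t: True, u: True, z: True}
  {t: True, u: True, z: True, d: False}


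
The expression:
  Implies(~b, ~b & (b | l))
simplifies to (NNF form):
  b | l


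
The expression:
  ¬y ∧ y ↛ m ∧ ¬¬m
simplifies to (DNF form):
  False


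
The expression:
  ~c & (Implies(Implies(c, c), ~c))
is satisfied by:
  {c: False}


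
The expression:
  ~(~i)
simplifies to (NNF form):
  i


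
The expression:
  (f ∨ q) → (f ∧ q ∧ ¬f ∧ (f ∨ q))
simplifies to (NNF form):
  ¬f ∧ ¬q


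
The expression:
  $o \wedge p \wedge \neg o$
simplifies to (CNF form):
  $\text{False}$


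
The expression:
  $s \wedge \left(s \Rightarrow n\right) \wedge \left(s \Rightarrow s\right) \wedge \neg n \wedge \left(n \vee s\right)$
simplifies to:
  $\text{False}$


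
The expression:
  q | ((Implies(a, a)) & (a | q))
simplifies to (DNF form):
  a | q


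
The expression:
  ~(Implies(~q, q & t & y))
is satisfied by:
  {q: False}


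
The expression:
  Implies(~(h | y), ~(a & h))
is always true.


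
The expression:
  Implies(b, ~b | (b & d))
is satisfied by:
  {d: True, b: False}
  {b: False, d: False}
  {b: True, d: True}


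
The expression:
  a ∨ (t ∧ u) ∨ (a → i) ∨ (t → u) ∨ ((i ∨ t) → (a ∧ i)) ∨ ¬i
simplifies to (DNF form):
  True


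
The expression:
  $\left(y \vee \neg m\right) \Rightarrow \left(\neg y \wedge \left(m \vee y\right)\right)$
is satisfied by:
  {m: True, y: False}


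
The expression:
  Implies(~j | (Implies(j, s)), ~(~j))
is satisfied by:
  {j: True}


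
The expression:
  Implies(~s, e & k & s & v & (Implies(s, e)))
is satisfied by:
  {s: True}


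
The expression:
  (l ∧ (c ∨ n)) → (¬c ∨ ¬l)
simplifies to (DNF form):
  ¬c ∨ ¬l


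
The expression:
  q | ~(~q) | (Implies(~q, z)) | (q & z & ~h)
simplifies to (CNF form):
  q | z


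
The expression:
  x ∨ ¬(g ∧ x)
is always true.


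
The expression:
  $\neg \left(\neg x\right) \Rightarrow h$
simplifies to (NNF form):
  $h \vee \neg x$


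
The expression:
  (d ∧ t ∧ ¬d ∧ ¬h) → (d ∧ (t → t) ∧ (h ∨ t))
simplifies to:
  True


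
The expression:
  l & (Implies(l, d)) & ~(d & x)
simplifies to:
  d & l & ~x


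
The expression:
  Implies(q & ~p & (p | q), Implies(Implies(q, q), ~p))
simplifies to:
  True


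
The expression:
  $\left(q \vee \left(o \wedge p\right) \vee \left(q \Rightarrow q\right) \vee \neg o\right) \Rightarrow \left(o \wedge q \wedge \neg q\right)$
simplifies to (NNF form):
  $\text{False}$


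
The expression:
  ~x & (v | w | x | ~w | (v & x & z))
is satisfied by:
  {x: False}


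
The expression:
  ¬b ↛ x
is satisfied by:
  {x: True, b: False}
  {b: False, x: False}
  {b: True, x: True}


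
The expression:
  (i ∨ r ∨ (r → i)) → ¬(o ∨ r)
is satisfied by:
  {o: False, r: False}


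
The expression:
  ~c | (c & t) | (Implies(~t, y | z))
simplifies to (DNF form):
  t | y | z | ~c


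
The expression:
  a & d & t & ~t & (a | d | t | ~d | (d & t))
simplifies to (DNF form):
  False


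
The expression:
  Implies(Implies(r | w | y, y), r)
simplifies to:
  r | (w & ~y)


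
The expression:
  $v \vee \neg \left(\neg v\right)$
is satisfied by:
  {v: True}


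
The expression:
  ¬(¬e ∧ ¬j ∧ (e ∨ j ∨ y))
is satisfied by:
  {e: True, j: True, y: False}
  {e: True, j: False, y: False}
  {j: True, e: False, y: False}
  {e: False, j: False, y: False}
  {y: True, e: True, j: True}
  {y: True, e: True, j: False}
  {y: True, j: True, e: False}


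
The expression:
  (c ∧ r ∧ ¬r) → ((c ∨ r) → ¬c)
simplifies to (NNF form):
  True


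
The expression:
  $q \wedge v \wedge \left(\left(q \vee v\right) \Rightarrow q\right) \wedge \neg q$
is never true.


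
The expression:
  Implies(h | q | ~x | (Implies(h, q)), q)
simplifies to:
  q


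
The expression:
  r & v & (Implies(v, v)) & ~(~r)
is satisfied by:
  {r: True, v: True}


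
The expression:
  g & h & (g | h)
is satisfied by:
  {h: True, g: True}


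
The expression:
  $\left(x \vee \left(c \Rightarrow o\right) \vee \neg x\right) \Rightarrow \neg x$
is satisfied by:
  {x: False}


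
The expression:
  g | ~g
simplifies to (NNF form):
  True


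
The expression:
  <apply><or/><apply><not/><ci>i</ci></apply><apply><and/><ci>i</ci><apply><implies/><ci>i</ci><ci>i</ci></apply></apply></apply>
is always true.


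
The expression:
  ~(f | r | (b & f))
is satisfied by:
  {r: False, f: False}


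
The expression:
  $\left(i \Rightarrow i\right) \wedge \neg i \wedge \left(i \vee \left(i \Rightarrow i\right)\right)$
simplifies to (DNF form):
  $\neg i$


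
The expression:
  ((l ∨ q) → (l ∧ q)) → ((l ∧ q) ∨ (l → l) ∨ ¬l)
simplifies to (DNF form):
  True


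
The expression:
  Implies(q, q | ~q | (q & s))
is always true.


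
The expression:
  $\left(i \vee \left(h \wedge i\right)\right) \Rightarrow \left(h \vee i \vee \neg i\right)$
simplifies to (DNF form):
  $\text{True}$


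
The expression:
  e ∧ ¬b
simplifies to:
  e ∧ ¬b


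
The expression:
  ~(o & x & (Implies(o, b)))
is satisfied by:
  {o: False, x: False, b: False}
  {b: True, o: False, x: False}
  {x: True, o: False, b: False}
  {b: True, x: True, o: False}
  {o: True, b: False, x: False}
  {b: True, o: True, x: False}
  {x: True, o: True, b: False}


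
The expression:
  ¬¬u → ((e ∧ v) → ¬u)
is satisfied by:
  {u: False, v: False, e: False}
  {e: True, u: False, v: False}
  {v: True, u: False, e: False}
  {e: True, v: True, u: False}
  {u: True, e: False, v: False}
  {e: True, u: True, v: False}
  {v: True, u: True, e: False}


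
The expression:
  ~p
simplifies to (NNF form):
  ~p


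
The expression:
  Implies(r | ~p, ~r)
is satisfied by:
  {r: False}


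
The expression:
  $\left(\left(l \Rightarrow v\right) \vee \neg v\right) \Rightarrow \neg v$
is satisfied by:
  {v: False}


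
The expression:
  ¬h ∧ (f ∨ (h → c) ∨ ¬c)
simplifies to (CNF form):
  ¬h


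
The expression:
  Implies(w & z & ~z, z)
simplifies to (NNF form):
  True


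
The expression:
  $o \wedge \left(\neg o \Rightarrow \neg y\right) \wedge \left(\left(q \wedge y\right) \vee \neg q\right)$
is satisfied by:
  {y: True, o: True, q: False}
  {o: True, q: False, y: False}
  {y: True, q: True, o: True}


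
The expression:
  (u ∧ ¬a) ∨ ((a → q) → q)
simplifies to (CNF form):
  a ∨ q ∨ u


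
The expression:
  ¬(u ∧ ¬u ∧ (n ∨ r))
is always true.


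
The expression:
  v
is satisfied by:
  {v: True}


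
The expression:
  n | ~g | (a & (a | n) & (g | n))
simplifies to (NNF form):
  a | n | ~g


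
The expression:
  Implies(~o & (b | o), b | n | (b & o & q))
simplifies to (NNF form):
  True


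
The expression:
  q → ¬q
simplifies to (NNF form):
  ¬q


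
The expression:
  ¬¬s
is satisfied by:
  {s: True}


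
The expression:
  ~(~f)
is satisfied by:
  {f: True}


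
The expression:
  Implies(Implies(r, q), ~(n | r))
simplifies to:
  (r & ~q) | (~n & ~r)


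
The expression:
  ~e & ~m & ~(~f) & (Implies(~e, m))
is never true.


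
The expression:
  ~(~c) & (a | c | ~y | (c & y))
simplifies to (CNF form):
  c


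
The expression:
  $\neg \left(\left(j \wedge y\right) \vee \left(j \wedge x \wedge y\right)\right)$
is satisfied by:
  {y: False, j: False}
  {j: True, y: False}
  {y: True, j: False}


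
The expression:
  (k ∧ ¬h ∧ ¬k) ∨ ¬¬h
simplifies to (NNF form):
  h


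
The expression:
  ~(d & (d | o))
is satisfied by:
  {d: False}


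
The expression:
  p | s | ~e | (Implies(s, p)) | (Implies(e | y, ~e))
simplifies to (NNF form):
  True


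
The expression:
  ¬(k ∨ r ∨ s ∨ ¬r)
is never true.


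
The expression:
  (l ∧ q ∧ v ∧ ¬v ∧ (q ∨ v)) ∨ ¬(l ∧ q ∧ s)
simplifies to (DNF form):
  ¬l ∨ ¬q ∨ ¬s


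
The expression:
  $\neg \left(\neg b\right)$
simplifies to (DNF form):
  $b$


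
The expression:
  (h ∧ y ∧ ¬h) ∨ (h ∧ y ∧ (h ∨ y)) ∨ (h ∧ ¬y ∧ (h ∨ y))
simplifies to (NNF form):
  h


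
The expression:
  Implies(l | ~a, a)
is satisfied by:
  {a: True}


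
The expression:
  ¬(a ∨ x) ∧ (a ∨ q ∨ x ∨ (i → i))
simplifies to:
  ¬a ∧ ¬x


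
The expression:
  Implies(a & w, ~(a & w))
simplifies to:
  ~a | ~w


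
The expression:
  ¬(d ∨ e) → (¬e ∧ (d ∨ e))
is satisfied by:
  {d: True, e: True}
  {d: True, e: False}
  {e: True, d: False}


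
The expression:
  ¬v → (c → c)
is always true.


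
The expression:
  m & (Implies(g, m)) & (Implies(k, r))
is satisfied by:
  {m: True, r: True, k: False}
  {m: True, k: False, r: False}
  {m: True, r: True, k: True}


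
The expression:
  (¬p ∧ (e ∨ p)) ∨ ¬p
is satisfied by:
  {p: False}


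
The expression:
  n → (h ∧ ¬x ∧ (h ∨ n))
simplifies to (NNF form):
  (h ∧ ¬x) ∨ ¬n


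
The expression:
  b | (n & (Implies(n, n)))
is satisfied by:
  {n: True, b: True}
  {n: True, b: False}
  {b: True, n: False}


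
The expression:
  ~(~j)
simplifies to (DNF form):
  j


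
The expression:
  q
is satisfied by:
  {q: True}


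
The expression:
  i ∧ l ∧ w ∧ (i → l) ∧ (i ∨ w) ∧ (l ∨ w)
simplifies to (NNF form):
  i ∧ l ∧ w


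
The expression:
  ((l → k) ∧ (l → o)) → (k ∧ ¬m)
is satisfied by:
  {l: True, k: False, o: False, m: False}
  {l: True, m: True, k: False, o: False}
  {l: True, o: True, k: False, m: False}
  {l: True, m: True, o: True, k: False}
  {l: True, k: True, o: False, m: False}
  {l: True, m: True, k: True, o: False}
  {l: True, o: True, k: True, m: False}
  {k: True, m: False, o: False, l: False}
  {o: True, k: True, m: False, l: False}


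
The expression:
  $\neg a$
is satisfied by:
  {a: False}


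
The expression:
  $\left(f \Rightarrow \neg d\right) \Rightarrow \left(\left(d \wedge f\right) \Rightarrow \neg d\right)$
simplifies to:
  $\text{True}$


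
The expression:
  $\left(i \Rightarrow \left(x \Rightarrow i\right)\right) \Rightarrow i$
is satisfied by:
  {i: True}


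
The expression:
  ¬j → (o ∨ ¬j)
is always true.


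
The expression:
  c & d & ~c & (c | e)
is never true.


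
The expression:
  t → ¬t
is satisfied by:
  {t: False}


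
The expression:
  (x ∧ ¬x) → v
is always true.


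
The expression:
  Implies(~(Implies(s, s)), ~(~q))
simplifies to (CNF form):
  True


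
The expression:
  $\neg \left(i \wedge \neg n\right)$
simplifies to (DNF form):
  $n \vee \neg i$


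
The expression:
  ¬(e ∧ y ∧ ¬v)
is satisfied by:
  {v: True, e: False, y: False}
  {e: False, y: False, v: False}
  {y: True, v: True, e: False}
  {y: True, e: False, v: False}
  {v: True, e: True, y: False}
  {e: True, v: False, y: False}
  {y: True, e: True, v: True}


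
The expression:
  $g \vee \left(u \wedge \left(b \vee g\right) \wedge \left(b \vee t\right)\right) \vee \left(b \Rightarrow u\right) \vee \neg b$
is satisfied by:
  {g: True, u: True, b: False}
  {g: True, u: False, b: False}
  {u: True, g: False, b: False}
  {g: False, u: False, b: False}
  {b: True, g: True, u: True}
  {b: True, g: True, u: False}
  {b: True, u: True, g: False}


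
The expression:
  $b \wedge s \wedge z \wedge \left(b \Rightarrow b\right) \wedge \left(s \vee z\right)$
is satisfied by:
  {z: True, b: True, s: True}


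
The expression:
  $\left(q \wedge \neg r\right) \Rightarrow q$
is always true.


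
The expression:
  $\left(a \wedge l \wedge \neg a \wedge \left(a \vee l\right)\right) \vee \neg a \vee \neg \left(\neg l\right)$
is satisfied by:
  {l: True, a: False}
  {a: False, l: False}
  {a: True, l: True}


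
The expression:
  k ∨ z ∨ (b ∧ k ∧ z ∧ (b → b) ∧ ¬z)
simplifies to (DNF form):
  k ∨ z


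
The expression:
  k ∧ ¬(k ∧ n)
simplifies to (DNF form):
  k ∧ ¬n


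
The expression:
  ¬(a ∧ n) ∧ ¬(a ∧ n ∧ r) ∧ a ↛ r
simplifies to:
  a ∧ ¬n ∧ ¬r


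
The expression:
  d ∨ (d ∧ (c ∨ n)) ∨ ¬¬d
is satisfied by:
  {d: True}


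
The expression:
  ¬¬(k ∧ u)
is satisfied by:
  {u: True, k: True}


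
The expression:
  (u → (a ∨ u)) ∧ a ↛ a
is never true.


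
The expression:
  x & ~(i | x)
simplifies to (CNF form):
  False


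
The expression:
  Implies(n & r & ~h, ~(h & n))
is always true.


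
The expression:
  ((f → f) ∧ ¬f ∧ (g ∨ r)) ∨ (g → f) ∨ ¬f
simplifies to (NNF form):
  True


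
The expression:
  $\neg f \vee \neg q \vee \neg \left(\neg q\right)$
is always true.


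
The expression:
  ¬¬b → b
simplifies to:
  True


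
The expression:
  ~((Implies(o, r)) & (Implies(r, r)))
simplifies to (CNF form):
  o & ~r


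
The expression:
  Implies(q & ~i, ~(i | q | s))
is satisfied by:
  {i: True, q: False}
  {q: False, i: False}
  {q: True, i: True}


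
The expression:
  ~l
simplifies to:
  ~l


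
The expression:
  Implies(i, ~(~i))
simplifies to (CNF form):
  True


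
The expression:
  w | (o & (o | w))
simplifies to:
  o | w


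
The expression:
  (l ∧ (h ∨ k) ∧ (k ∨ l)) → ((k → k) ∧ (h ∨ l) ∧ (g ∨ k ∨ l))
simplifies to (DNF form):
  True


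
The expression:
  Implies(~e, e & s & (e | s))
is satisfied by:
  {e: True}


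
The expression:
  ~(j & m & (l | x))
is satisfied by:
  {l: False, m: False, j: False, x: False}
  {x: True, l: False, m: False, j: False}
  {l: True, x: False, m: False, j: False}
  {x: True, l: True, m: False, j: False}
  {j: True, x: False, l: False, m: False}
  {j: True, x: True, l: False, m: False}
  {j: True, l: True, x: False, m: False}
  {j: True, x: True, l: True, m: False}
  {m: True, j: False, l: False, x: False}
  {m: True, x: True, j: False, l: False}
  {m: True, l: True, j: False, x: False}
  {x: True, m: True, l: True, j: False}
  {m: True, j: True, x: False, l: False}


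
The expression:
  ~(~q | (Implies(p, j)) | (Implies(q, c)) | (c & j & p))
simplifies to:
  p & q & ~c & ~j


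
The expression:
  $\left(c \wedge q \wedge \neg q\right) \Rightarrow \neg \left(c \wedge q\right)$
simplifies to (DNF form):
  $\text{True}$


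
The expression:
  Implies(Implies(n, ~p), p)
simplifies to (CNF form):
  p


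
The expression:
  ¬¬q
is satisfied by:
  {q: True}


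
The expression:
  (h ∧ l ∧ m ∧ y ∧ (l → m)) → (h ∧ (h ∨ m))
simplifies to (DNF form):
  True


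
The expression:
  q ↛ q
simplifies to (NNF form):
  False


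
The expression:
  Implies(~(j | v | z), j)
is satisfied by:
  {z: True, v: True, j: True}
  {z: True, v: True, j: False}
  {z: True, j: True, v: False}
  {z: True, j: False, v: False}
  {v: True, j: True, z: False}
  {v: True, j: False, z: False}
  {j: True, v: False, z: False}


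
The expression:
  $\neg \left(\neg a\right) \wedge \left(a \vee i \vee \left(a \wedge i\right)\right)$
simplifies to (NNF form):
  $a$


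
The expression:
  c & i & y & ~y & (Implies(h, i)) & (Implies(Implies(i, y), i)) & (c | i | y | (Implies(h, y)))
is never true.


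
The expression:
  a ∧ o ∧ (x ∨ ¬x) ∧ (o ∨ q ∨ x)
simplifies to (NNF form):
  a ∧ o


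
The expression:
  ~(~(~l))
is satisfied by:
  {l: False}


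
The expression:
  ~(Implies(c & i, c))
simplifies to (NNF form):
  False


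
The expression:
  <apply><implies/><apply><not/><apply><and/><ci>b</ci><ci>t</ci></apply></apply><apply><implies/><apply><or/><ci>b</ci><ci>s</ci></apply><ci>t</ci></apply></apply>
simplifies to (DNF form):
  <apply><or/><ci>t</ci><apply><and/><apply><not/><ci>b</ci></apply><apply><not/><ci>s</ci></apply></apply></apply>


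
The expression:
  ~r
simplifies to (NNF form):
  ~r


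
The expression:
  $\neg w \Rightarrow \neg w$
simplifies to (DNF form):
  $\text{True}$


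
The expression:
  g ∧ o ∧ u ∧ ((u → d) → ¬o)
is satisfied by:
  {g: True, u: True, o: True, d: False}


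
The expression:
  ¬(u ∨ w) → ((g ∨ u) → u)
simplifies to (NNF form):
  u ∨ w ∨ ¬g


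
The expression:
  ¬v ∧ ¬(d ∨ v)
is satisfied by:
  {d: False, v: False}


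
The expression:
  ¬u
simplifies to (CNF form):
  ¬u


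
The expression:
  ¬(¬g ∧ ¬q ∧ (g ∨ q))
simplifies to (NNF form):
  True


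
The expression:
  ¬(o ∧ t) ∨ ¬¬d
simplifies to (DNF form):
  d ∨ ¬o ∨ ¬t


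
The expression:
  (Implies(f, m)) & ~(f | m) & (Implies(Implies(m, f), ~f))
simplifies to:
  ~f & ~m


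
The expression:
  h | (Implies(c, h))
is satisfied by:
  {h: True, c: False}
  {c: False, h: False}
  {c: True, h: True}


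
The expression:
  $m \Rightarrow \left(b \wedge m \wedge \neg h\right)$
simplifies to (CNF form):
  $\left(b \vee \neg m\right) \wedge \left(\neg h \vee \neg m\right)$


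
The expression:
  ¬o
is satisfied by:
  {o: False}


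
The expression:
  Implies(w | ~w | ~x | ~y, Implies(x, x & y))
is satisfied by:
  {y: True, x: False}
  {x: False, y: False}
  {x: True, y: True}


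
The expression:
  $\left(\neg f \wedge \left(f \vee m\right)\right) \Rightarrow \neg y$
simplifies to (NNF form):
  $f \vee \neg m \vee \neg y$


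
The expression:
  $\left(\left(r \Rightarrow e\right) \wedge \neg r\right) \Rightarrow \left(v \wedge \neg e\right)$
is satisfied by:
  {r: True, v: True, e: False}
  {r: True, v: False, e: False}
  {r: True, e: True, v: True}
  {r: True, e: True, v: False}
  {v: True, e: False, r: False}
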